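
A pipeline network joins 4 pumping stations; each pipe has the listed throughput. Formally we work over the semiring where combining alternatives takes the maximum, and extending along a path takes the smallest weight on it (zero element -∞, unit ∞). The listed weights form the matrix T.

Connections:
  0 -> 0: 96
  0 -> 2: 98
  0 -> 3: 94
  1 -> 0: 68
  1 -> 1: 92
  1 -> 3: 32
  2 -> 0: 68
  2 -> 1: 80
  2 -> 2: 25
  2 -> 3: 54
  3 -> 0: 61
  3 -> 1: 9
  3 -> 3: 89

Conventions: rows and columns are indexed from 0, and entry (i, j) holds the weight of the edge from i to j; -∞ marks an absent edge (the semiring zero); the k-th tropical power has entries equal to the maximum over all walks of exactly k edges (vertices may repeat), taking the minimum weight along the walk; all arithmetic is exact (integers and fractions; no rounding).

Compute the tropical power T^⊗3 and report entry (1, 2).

T^⊗2:
  [96, 80, 96, 94]
  [68, 92, 68, 68]
  [68, 80, 68, 68]
  [61, 9, 61, 89]
T^⊗3:
  [96, 80, 96, 94]
  [68, 92, 68, 68]
  [68, 80, 68, 68]
  [61, 61, 61, 89]
Key observation: the optimum is the walk 1->0->0->2, with weight 68 min 96 min 98 = 68.
Optimal value attained by: walk 1->0->0->2.
Answer: (T^⊗3)[1][2] = 68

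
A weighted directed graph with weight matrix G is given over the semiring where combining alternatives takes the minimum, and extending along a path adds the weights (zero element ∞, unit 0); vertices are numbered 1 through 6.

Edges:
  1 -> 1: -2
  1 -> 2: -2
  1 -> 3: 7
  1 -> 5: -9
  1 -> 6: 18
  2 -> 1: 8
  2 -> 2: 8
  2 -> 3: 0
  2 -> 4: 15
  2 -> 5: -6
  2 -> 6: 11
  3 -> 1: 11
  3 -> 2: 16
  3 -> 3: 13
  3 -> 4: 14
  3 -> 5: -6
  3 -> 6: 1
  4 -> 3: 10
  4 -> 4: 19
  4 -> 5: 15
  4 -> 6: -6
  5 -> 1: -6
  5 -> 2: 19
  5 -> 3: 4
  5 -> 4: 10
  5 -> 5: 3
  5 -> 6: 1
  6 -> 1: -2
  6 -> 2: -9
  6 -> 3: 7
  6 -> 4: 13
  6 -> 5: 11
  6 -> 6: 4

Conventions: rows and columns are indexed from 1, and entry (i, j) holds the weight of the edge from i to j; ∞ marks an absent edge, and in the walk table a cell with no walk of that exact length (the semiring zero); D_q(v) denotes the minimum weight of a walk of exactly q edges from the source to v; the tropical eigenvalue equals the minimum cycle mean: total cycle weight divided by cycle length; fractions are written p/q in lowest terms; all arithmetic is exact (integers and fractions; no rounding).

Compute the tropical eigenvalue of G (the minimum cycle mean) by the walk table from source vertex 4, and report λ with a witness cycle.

q=0: [∞, ∞, ∞, 0, ∞, ∞]
q=1: [∞, ∞, 10, 19, 15, -6]
q=2: [-8, -15, 1, 7, 4, -2]
q=3: [-10, -11, -15, 0, -21, -4]
q=4: [-27, -13, -17, -11, -21, -20]
q=5: [-29, -29, -20, -11, -36, -20]
q=6: [-42, -31, -32, -26, -38, -35]
Optimal cycle mean attained by: cycle 1->5->1, total (-9) + (-6), length 2.
Answer: λ = -15/2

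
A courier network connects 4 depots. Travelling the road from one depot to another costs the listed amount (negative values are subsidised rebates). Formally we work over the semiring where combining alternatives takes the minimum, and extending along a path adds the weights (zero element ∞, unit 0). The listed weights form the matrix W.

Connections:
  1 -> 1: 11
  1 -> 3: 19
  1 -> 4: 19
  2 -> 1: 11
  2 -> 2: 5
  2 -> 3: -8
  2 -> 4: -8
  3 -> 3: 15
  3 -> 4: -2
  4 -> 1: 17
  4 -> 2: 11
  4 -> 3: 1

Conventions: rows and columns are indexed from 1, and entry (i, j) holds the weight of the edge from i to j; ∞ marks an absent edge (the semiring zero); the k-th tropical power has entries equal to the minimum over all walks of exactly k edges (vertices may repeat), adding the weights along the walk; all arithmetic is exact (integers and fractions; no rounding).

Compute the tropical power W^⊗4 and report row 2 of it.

W^⊗2:
  [22, 30, 20, 17]
  [9, 3, -7, -10]
  [15, 9, -1, 13]
  [22, 16, 3, -1]
W^⊗3:
  [33, 28, 18, 18]
  [7, 1, -9, -9]
  [20, 14, 1, -3]
  [16, 10, 0, 1]
W^⊗4:
  [35, 29, 19, 16]
  [8, 2, -8, -11]
  [14, 8, -2, -1]
  [18, 12, 2, -2]
Answer: row 2 of W^⊗4 = [8, 2, -8, -11]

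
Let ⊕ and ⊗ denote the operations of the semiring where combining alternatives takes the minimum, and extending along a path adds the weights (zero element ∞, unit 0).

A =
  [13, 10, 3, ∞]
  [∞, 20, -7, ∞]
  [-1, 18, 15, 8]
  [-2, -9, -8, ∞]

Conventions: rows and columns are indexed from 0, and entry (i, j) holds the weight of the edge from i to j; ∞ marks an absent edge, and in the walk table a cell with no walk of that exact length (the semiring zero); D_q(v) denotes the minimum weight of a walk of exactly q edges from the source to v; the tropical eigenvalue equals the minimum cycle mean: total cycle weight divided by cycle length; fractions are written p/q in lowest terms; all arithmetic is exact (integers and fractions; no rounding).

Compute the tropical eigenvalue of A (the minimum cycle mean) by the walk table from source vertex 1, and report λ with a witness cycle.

q=0: [∞, 0, ∞, ∞]
q=1: [∞, 20, -7, ∞]
q=2: [-8, 11, 8, 1]
q=3: [-1, -8, -7, 16]
q=4: [-8, 7, -15, 1]
Optimal cycle mean attained by: cycle 1->2->3->1, total (-7) + 8 + (-9), length 3.
Answer: λ = -8/3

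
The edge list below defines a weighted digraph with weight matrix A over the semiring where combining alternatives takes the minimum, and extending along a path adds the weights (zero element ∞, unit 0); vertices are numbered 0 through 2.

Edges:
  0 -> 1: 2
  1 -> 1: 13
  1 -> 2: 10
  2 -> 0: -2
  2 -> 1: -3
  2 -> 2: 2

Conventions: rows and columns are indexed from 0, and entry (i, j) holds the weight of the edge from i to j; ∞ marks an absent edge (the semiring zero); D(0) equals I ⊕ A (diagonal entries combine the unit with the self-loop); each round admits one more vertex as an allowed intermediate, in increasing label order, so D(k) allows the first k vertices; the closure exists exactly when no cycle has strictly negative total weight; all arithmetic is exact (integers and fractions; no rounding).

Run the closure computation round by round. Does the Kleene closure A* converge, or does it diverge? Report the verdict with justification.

D(0):
  [0, 2, ∞]
  [∞, 0, 10]
  [-2, -3, 0]
D(1):
  [0, 2, ∞]
  [∞, 0, 10]
  [-2, -3, 0]
D(2):
  [0, 2, 12]
  [∞, 0, 10]
  [-2, -3, 0]
D(3):
  [0, 2, 12]
  [8, 0, 10]
  [-2, -3, 0]
Key observation: every diagonal entry stays at the unit through all rounds, so no improving cycle exists.
Answer: CONVERGES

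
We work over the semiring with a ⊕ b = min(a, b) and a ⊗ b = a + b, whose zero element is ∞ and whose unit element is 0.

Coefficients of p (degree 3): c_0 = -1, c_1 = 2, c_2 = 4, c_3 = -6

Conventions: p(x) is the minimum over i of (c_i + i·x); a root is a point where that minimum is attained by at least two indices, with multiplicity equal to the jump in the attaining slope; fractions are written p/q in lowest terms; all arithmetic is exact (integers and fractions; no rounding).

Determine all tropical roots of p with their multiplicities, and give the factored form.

hull edge (i=0, c=-1) to (i=3, c=-6): slope -5/3, span 3
Factored form: p(x) = -6 ⊗ (x ⊕ 5/3) ⊗ (x ⊕ 5/3) ⊗ (x ⊕ 5/3)
Answer: roots = 5/3 (mult 3)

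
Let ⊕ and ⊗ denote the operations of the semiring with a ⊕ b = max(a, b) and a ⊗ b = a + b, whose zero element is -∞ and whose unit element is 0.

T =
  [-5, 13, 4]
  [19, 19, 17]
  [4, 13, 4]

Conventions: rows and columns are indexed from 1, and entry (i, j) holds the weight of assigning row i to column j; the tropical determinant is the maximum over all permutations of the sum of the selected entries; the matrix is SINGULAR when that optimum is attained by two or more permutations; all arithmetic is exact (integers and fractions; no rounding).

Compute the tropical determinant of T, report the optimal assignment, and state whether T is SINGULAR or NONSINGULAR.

σ = (1, 2, 3): (-5) + 19 + 4 = 18
σ = (1, 3, 2): (-5) + 17 + 13 = 25
σ = (2, 1, 3): 13 + 19 + 4 = 36
σ = (2, 3, 1): 13 + 17 + 4 = 34
σ = (3, 1, 2): 4 + 19 + 13 = 36
σ = (3, 2, 1): 4 + 19 + 4 = 27
Optimal value attained by: σ = (2, 1, 3).
Answer: det⊕(T) = 36; verdict: SINGULAR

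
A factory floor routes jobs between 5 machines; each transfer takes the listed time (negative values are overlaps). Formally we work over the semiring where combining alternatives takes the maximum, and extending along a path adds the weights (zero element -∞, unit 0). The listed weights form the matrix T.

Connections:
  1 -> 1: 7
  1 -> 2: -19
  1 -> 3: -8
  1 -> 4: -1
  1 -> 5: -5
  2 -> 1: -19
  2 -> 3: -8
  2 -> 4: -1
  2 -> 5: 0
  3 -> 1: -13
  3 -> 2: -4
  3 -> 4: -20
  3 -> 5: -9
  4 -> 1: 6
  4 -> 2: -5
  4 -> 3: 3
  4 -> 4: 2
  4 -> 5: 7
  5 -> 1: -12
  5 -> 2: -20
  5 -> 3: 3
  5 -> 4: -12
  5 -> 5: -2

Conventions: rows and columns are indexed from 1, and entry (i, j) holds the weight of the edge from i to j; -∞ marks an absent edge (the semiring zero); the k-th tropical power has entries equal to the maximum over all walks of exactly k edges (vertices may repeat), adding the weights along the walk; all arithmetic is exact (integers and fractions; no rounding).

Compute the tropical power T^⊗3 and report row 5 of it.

T^⊗2:
  [14, -6, 2, 6, 6]
  [5, -6, 3, 1, 6]
  [-6, -25, -6, -5, -4]
  [13, -1, 10, 5, 9]
  [-5, -1, 1, -10, -4]
T^⊗3:
  [21, 1, 9, 13, 13]
  [12, -1, 9, 4, 8]
  [1, -10, -1, -3, 2]
  [20, 6, 12, 12, 12]
  [2, -3, -1, -2, -1]
Answer: row 5 of T^⊗3 = [2, -3, -1, -2, -1]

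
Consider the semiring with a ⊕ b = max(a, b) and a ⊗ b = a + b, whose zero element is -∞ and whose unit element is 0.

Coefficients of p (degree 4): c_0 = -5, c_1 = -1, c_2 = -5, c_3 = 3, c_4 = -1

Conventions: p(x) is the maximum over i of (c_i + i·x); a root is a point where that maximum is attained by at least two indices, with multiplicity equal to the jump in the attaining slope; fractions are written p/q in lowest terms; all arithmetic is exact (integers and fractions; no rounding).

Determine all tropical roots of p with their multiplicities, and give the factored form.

hull edge (i=0, c=-5) to (i=1, c=-1): slope 4, span 1
hull edge (i=1, c=-1) to (i=3, c=3): slope 2, span 2
hull edge (i=3, c=3) to (i=4, c=-1): slope -4, span 1
Factored form: p(x) = -1 ⊗ (x ⊕ (-4)) ⊗ (x ⊕ (-2)) ⊗ (x ⊕ (-2)) ⊗ (x ⊕ 4)
Answer: roots = -4 (mult 1), -2 (mult 2), 4 (mult 1)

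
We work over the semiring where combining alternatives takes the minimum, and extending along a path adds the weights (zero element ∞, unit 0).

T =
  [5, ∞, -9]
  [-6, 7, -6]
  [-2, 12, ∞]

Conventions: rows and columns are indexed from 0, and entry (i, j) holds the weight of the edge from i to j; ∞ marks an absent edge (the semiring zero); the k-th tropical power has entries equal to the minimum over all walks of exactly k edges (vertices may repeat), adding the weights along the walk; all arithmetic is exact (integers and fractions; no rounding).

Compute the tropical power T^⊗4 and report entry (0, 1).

T^⊗2:
  [-11, 3, -4]
  [-8, 6, -15]
  [3, 19, -11]
T^⊗3:
  [-6, 8, -20]
  [-17, -3, -17]
  [-13, 1, -6]
T^⊗4:
  [-22, -8, -15]
  [-19, -5, -26]
  [-8, 6, -22]
Key observation: the optimum is the walk 0->2->0->2->1, with weight (-9) + (-2) + (-9) + 12 = -8.
Optimal value attained by: walk 0->2->0->2->1.
Answer: (T^⊗4)[0][1] = -8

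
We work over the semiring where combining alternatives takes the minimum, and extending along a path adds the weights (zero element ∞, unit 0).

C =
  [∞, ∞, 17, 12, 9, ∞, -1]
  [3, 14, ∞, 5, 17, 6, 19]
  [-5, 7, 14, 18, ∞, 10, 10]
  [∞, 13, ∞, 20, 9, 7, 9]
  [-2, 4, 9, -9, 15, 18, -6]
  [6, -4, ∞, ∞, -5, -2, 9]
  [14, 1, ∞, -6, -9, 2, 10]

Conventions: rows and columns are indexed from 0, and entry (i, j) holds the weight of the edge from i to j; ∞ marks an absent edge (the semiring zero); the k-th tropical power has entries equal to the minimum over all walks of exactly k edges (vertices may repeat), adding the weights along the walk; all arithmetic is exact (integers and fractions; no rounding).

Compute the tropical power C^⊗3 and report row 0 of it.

C^⊗2:
  [7, 0, 18, -7, -10, 1, 3]
  [12, 2, 20, 8, 1, 4, 2]
  [9, 6, 12, 4, 1, 8, -6]
  [7, 3, 18, 0, 0, 5, 3]
  [4, -5, 15, -12, -15, -4, -3]
  [-7, -6, 4, -14, -7, -4, -11]
  [-11, -5, 0, -18, -3, 0, -15]
C^⊗3:
  [-12, -6, -1, -19, -6, -1, -16]
  [-1, 0, 10, -8, -7, 2, -5]
  [-1, -5, 10, -12, -15, -4, -5]
  [-2, 1, 9, -9, -6, 3, -6]
  [-17, -11, -6, -24, -12, -6, -21]
  [-9, -10, 2, -17, -20, -9, -13]
  [-5, -14, 6, -21, -24, -13, -12]
Answer: row 0 of C^⊗3 = [-12, -6, -1, -19, -6, -1, -16]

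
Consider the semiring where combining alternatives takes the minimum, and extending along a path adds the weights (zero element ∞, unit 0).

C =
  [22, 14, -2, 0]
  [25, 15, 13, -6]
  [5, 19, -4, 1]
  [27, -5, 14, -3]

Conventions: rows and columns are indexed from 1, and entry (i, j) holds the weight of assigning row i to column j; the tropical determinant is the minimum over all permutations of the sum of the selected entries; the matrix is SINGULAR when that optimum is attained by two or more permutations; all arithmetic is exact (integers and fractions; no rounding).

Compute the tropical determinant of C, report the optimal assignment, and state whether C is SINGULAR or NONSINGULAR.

σ = (1, 2, 3, 4): 22 + 15 + (-4) + (-3) = 30
σ = (1, 2, 4, 3): 22 + 15 + 1 + 14 = 52
σ = (1, 3, 2, 4): 22 + 13 + 19 + (-3) = 51
σ = (1, 3, 4, 2): 22 + 13 + 1 + (-5) = 31
σ = (1, 4, 2, 3): 22 + (-6) + 19 + 14 = 49
σ = (1, 4, 3, 2): 22 + (-6) + (-4) + (-5) = 7
σ = (2, 1, 3, 4): 14 + 25 + (-4) + (-3) = 32
σ = (2, 1, 4, 3): 14 + 25 + 1 + 14 = 54
σ = (2, 3, 1, 4): 14 + 13 + 5 + (-3) = 29
σ = (2, 3, 4, 1): 14 + 13 + 1 + 27 = 55
σ = (2, 4, 1, 3): 14 + (-6) + 5 + 14 = 27
σ = (2, 4, 3, 1): 14 + (-6) + (-4) + 27 = 31
σ = (3, 1, 2, 4): (-2) + 25 + 19 + (-3) = 39
σ = (3, 1, 4, 2): (-2) + 25 + 1 + (-5) = 19
σ = (3, 2, 1, 4): (-2) + 15 + 5 + (-3) = 15
σ = (3, 2, 4, 1): (-2) + 15 + 1 + 27 = 41
σ = (3, 4, 1, 2): (-2) + (-6) + 5 + (-5) = -8
σ = (3, 4, 2, 1): (-2) + (-6) + 19 + 27 = 38
σ = (4, 1, 2, 3): 0 + 25 + 19 + 14 = 58
σ = (4, 1, 3, 2): 0 + 25 + (-4) + (-5) = 16
σ = (4, 2, 1, 3): 0 + 15 + 5 + 14 = 34
σ = (4, 2, 3, 1): 0 + 15 + (-4) + 27 = 38
σ = (4, 3, 1, 2): 0 + 13 + 5 + (-5) = 13
σ = (4, 3, 2, 1): 0 + 13 + 19 + 27 = 59
Optimal value attained by: σ = (3, 4, 1, 2).
Answer: det⊕(C) = -8; verdict: NONSINGULAR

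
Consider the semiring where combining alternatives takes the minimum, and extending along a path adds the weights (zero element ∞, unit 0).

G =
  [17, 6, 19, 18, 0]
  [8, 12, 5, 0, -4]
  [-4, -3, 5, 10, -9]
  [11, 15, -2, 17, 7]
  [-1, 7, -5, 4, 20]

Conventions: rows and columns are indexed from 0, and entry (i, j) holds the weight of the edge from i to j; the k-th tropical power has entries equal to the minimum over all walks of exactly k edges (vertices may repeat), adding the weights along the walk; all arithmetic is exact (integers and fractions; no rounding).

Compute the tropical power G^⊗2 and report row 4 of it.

G^⊗2:
  [-1, 7, -5, 4, 2]
  [-5, 2, -9, 0, -4]
  [-10, -2, -14, -5, -7]
  [-6, -5, 2, 8, -11]
  [-9, -8, 0, 5, -14]
Answer: row 4 of G^⊗2 = [-9, -8, 0, 5, -14]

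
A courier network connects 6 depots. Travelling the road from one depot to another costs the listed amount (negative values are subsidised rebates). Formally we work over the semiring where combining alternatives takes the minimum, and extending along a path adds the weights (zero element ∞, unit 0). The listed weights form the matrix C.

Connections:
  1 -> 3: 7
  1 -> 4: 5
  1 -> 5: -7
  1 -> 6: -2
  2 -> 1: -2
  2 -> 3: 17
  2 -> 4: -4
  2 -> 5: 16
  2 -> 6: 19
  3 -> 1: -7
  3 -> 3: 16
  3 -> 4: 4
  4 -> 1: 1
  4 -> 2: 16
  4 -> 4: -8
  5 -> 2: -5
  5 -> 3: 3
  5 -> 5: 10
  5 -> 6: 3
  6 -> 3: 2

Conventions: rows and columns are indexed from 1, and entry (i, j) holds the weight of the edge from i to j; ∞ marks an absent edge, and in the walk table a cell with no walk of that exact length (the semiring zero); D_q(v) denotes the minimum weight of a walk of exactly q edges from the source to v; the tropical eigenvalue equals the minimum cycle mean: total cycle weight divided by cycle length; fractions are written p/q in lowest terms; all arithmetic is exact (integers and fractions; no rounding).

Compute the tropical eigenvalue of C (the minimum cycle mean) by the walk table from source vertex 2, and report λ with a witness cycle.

q=0: [∞, 0, ∞, ∞, ∞, ∞]
q=1: [-2, ∞, 17, -4, 16, 19]
q=2: [-3, 11, 5, -12, -9, -4]
q=3: [-11, -14, -6, -20, -10, -6]
q=4: [-19, -15, -7, -28, -18, -13]
q=5: [-27, -23, -15, -36, -26, -21]
q=6: [-35, -31, -23, -44, -34, -29]
Optimal cycle mean attained by: cycle 4->4, total (-8), length 1.
Answer: λ = -8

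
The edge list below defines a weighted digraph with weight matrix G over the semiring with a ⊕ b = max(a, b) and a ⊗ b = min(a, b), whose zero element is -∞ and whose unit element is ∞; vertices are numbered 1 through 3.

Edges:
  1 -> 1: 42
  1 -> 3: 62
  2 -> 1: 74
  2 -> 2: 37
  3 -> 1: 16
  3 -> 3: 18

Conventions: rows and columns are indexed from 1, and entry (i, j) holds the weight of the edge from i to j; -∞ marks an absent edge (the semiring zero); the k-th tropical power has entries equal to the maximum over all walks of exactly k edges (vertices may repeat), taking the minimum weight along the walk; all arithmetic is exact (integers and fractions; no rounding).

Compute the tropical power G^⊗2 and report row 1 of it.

G^⊗2:
  [42, -∞, 42]
  [42, 37, 62]
  [16, -∞, 18]
Answer: row 1 of G^⊗2 = [42, -∞, 42]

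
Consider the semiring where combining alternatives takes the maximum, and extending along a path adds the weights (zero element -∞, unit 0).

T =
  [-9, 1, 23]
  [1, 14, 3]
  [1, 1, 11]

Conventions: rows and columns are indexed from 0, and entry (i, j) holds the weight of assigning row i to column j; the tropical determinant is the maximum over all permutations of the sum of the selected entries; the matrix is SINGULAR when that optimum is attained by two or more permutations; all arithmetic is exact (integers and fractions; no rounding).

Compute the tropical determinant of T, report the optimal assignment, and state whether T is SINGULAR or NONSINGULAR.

σ = (0, 1, 2): (-9) + 14 + 11 = 16
σ = (0, 2, 1): (-9) + 3 + 1 = -5
σ = (1, 0, 2): 1 + 1 + 11 = 13
σ = (1, 2, 0): 1 + 3 + 1 = 5
σ = (2, 0, 1): 23 + 1 + 1 = 25
σ = (2, 1, 0): 23 + 14 + 1 = 38
Optimal value attained by: σ = (2, 1, 0).
Answer: det⊕(T) = 38; verdict: NONSINGULAR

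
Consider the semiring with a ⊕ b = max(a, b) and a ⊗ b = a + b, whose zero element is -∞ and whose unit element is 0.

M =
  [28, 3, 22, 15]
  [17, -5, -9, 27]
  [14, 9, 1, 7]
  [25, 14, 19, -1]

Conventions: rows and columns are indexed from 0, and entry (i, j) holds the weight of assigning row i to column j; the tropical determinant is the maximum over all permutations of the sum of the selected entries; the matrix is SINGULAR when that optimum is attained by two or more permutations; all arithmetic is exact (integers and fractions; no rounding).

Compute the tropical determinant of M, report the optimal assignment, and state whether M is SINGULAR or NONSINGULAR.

σ = (0, 1, 2, 3): 28 + (-5) + 1 + (-1) = 23
σ = (0, 1, 3, 2): 28 + (-5) + 7 + 19 = 49
σ = (0, 2, 1, 3): 28 + (-9) + 9 + (-1) = 27
σ = (0, 2, 3, 1): 28 + (-9) + 7 + 14 = 40
σ = (0, 3, 1, 2): 28 + 27 + 9 + 19 = 83
σ = (0, 3, 2, 1): 28 + 27 + 1 + 14 = 70
σ = (1, 0, 2, 3): 3 + 17 + 1 + (-1) = 20
σ = (1, 0, 3, 2): 3 + 17 + 7 + 19 = 46
σ = (1, 2, 0, 3): 3 + (-9) + 14 + (-1) = 7
σ = (1, 2, 3, 0): 3 + (-9) + 7 + 25 = 26
σ = (1, 3, 0, 2): 3 + 27 + 14 + 19 = 63
σ = (1, 3, 2, 0): 3 + 27 + 1 + 25 = 56
σ = (2, 0, 1, 3): 22 + 17 + 9 + (-1) = 47
σ = (2, 0, 3, 1): 22 + 17 + 7 + 14 = 60
σ = (2, 1, 0, 3): 22 + (-5) + 14 + (-1) = 30
σ = (2, 1, 3, 0): 22 + (-5) + 7 + 25 = 49
σ = (2, 3, 0, 1): 22 + 27 + 14 + 14 = 77
σ = (2, 3, 1, 0): 22 + 27 + 9 + 25 = 83
σ = (3, 0, 1, 2): 15 + 17 + 9 + 19 = 60
σ = (3, 0, 2, 1): 15 + 17 + 1 + 14 = 47
σ = (3, 1, 0, 2): 15 + (-5) + 14 + 19 = 43
σ = (3, 1, 2, 0): 15 + (-5) + 1 + 25 = 36
σ = (3, 2, 0, 1): 15 + (-9) + 14 + 14 = 34
σ = (3, 2, 1, 0): 15 + (-9) + 9 + 25 = 40
Optimal value attained by: σ = (0, 3, 1, 2).
Answer: det⊕(M) = 83; verdict: SINGULAR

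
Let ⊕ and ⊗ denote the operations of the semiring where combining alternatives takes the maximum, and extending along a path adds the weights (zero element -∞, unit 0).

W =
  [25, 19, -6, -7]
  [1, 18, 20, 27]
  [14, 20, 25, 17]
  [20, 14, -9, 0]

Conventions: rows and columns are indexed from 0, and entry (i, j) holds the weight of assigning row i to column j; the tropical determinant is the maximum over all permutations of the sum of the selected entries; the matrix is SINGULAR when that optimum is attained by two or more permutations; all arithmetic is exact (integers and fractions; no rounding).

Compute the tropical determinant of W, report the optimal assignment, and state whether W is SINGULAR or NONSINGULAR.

σ = (0, 1, 2, 3): 25 + 18 + 25 + 0 = 68
σ = (0, 1, 3, 2): 25 + 18 + 17 + (-9) = 51
σ = (0, 2, 1, 3): 25 + 20 + 20 + 0 = 65
σ = (0, 2, 3, 1): 25 + 20 + 17 + 14 = 76
σ = (0, 3, 1, 2): 25 + 27 + 20 + (-9) = 63
σ = (0, 3, 2, 1): 25 + 27 + 25 + 14 = 91
σ = (1, 0, 2, 3): 19 + 1 + 25 + 0 = 45
σ = (1, 0, 3, 2): 19 + 1 + 17 + (-9) = 28
σ = (1, 2, 0, 3): 19 + 20 + 14 + 0 = 53
σ = (1, 2, 3, 0): 19 + 20 + 17 + 20 = 76
σ = (1, 3, 0, 2): 19 + 27 + 14 + (-9) = 51
σ = (1, 3, 2, 0): 19 + 27 + 25 + 20 = 91
σ = (2, 0, 1, 3): (-6) + 1 + 20 + 0 = 15
σ = (2, 0, 3, 1): (-6) + 1 + 17 + 14 = 26
σ = (2, 1, 0, 3): (-6) + 18 + 14 + 0 = 26
σ = (2, 1, 3, 0): (-6) + 18 + 17 + 20 = 49
σ = (2, 3, 0, 1): (-6) + 27 + 14 + 14 = 49
σ = (2, 3, 1, 0): (-6) + 27 + 20 + 20 = 61
σ = (3, 0, 1, 2): (-7) + 1 + 20 + (-9) = 5
σ = (3, 0, 2, 1): (-7) + 1 + 25 + 14 = 33
σ = (3, 1, 0, 2): (-7) + 18 + 14 + (-9) = 16
σ = (3, 1, 2, 0): (-7) + 18 + 25 + 20 = 56
σ = (3, 2, 0, 1): (-7) + 20 + 14 + 14 = 41
σ = (3, 2, 1, 0): (-7) + 20 + 20 + 20 = 53
Optimal value attained by: σ = (0, 3, 2, 1).
Answer: det⊕(W) = 91; verdict: SINGULAR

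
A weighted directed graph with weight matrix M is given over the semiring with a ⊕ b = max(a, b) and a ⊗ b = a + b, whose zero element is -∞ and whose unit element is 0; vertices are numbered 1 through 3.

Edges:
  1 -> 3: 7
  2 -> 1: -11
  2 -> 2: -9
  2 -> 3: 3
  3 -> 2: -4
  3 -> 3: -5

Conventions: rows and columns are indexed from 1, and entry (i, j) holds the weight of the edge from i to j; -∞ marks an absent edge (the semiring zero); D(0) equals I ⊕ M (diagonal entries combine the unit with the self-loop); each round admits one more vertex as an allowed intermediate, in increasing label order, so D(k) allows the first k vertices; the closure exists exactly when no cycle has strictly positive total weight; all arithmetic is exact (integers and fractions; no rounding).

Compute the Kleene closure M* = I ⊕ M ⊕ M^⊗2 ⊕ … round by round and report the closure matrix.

D(0):
  [0, -∞, 7]
  [-11, 0, 3]
  [-∞, -4, 0]
D(1):
  [0, -∞, 7]
  [-11, 0, 3]
  [-∞, -4, 0]
D(2):
  [0, -∞, 7]
  [-11, 0, 3]
  [-15, -4, 0]
D(3):
  [0, 3, 7]
  [-11, 0, 3]
  [-15, -4, 0]
Answer: M* = [[0, 3, 7], [-11, 0, 3], [-15, -4, 0]]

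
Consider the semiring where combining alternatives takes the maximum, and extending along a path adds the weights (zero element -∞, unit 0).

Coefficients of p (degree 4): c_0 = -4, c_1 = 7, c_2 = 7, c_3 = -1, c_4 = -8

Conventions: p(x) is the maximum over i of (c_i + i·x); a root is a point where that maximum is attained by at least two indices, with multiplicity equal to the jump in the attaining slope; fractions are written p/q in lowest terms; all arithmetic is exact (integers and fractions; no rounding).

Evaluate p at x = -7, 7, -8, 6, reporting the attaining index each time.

p(-7) = max(-4+0·(-7)=-4, 7+1·(-7)=0, 7+2·(-7)=-7, -1+3·(-7)=-22, -8+4·(-7)=-36) = 0 (attained by i=1)
p(7) = max(-4+0·7=-4, 7+1·7=14, 7+2·7=21, -1+3·7=20, -8+4·7=20) = 21 (attained by i=2)
p(-8) = max(-4+0·(-8)=-4, 7+1·(-8)=-1, 7+2·(-8)=-9, -1+3·(-8)=-25, -8+4·(-8)=-40) = -1 (attained by i=1)
p(6) = max(-4+0·6=-4, 7+1·6=13, 7+2·6=19, -1+3·6=17, -8+4·6=16) = 19 (attained by i=2)
Answer: p(-7) = 0; p(7) = 21; p(-8) = -1; p(6) = 19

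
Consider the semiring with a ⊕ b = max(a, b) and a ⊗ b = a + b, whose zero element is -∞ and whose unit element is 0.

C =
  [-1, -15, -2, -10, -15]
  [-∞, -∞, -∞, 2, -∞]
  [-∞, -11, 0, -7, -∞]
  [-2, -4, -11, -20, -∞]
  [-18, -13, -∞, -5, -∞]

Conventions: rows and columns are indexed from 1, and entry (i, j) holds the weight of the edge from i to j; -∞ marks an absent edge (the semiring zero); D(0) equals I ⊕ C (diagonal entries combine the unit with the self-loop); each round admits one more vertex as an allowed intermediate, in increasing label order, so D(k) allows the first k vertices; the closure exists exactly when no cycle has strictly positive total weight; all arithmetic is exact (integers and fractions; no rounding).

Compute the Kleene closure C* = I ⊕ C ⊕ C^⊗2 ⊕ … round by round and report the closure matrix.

D(0):
  [0, -15, -2, -10, -15]
  [-∞, 0, -∞, 2, -∞]
  [-∞, -11, 0, -7, -∞]
  [-2, -4, -11, 0, -∞]
  [-18, -13, -∞, -5, 0]
D(1):
  [0, -15, -2, -10, -15]
  [-∞, 0, -∞, 2, -∞]
  [-∞, -11, 0, -7, -∞]
  [-2, -4, -4, 0, -17]
  [-18, -13, -20, -5, 0]
D(2):
  [0, -15, -2, -10, -15]
  [-∞, 0, -∞, 2, -∞]
  [-∞, -11, 0, -7, -∞]
  [-2, -4, -4, 0, -17]
  [-18, -13, -20, -5, 0]
D(3):
  [0, -13, -2, -9, -15]
  [-∞, 0, -∞, 2, -∞]
  [-∞, -11, 0, -7, -∞]
  [-2, -4, -4, 0, -17]
  [-18, -13, -20, -5, 0]
D(4):
  [0, -13, -2, -9, -15]
  [0, 0, -2, 2, -15]
  [-9, -11, 0, -7, -24]
  [-2, -4, -4, 0, -17]
  [-7, -9, -9, -5, 0]
D(5):
  [0, -13, -2, -9, -15]
  [0, 0, -2, 2, -15]
  [-9, -11, 0, -7, -24]
  [-2, -4, -4, 0, -17]
  [-7, -9, -9, -5, 0]
Answer: C* = [[0, -13, -2, -9, -15], [0, 0, -2, 2, -15], [-9, -11, 0, -7, -24], [-2, -4, -4, 0, -17], [-7, -9, -9, -5, 0]]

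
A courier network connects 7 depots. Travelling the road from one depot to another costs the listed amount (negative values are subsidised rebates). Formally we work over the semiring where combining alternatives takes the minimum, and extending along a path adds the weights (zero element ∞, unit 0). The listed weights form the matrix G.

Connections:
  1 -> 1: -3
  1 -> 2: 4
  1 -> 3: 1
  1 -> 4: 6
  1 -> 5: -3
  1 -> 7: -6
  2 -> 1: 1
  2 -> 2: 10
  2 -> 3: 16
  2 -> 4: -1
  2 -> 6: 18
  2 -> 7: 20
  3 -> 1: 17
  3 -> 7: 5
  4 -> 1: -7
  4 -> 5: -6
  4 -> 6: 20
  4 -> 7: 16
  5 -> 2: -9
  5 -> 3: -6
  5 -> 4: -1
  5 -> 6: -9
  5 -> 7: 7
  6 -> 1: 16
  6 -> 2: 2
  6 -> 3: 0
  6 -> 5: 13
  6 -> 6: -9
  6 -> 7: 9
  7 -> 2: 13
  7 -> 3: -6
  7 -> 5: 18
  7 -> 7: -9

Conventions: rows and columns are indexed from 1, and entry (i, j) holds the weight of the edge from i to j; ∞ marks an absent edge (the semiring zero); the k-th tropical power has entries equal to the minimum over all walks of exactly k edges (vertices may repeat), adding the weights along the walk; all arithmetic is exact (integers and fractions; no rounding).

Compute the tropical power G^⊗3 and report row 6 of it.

G^⊗2:
  [-6, -12, -12, -4, -6, -12, -15]
  [-8, 5, 2, 7, -7, 9, -5]
  [14, 18, -1, 23, 14, ∞, -4]
  [-10, -15, -12, -7, -10, -15, -13]
  [-8, -7, -9, -10, -7, -18, -2]
  [3, -7, -9, 1, 4, -18, 0]
  [11, 4, -15, 12, 9, 9, -18]
G^⊗3:
  [-11, -15, -21, -13, -10, -21, -24]
  [-11, -16, -13, -8, -11, -16, -14]
  [11, 5, -10, 13, 11, 5, -13]
  [-14, -19, -19, -16, -13, -24, -22]
  [-17, -16, -18, -8, -16, -27, -14]
  [-6, -16, -18, -8, -5, -27, -9]
  [2, -5, -24, 3, 0, 0, -27]
Answer: row 6 of G^⊗3 = [-6, -16, -18, -8, -5, -27, -9]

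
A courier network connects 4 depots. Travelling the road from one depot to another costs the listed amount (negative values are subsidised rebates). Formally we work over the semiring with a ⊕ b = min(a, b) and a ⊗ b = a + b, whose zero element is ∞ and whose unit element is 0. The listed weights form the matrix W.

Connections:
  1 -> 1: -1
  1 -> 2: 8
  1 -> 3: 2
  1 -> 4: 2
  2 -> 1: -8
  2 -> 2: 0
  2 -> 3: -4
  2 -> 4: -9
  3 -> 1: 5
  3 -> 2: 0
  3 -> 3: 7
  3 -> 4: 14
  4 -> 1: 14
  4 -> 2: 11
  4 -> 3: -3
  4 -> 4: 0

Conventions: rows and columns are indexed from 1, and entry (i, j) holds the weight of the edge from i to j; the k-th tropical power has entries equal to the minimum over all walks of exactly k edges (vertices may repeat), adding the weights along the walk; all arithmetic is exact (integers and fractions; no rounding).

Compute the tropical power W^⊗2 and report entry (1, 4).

W^⊗2:
  [-2, 2, -1, -1]
  [-9, -4, -12, -9]
  [-8, 0, -4, -9]
  [2, -3, -3, 0]
Key observation: the optimum is the walk 1->2->4, with weight 8 + (-9) = -1.
Optimal value attained by: walk 1->2->4.
Answer: (W^⊗2)[1][4] = -1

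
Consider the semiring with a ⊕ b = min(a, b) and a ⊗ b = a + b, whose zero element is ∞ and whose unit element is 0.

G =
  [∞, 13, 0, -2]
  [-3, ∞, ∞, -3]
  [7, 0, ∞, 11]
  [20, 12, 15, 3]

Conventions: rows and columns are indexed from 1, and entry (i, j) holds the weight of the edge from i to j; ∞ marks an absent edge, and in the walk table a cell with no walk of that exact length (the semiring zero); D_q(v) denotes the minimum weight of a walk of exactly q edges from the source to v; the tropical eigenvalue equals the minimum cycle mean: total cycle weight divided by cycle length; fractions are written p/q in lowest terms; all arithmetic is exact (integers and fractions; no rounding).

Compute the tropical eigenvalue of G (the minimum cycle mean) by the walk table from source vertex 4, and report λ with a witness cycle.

q=0: [∞, ∞, ∞, 0]
q=1: [20, 12, 15, 3]
q=2: [9, 15, 18, 6]
q=3: [12, 18, 9, 7]
q=4: [15, 9, 12, 10]
Optimal cycle mean attained by: cycle 1->3->2->1, total 0 + 0 + (-3), length 3.
Answer: λ = -1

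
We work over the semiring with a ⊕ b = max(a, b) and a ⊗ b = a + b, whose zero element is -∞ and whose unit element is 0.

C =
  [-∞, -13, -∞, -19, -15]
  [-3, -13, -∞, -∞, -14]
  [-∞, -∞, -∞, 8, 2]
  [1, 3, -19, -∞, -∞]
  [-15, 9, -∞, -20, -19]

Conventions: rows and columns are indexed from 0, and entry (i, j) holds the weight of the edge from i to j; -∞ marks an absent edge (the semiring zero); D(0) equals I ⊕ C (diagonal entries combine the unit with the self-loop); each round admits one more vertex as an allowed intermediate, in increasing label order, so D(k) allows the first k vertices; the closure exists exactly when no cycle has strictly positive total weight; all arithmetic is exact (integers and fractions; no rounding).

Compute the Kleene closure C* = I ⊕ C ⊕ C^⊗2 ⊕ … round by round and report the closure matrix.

D(0):
  [0, -13, -∞, -19, -15]
  [-3, 0, -∞, -∞, -14]
  [-∞, -∞, 0, 8, 2]
  [1, 3, -19, 0, -∞]
  [-15, 9, -∞, -20, 0]
D(1):
  [0, -13, -∞, -19, -15]
  [-3, 0, -∞, -22, -14]
  [-∞, -∞, 0, 8, 2]
  [1, 3, -19, 0, -14]
  [-15, 9, -∞, -20, 0]
D(2):
  [0, -13, -∞, -19, -15]
  [-3, 0, -∞, -22, -14]
  [-∞, -∞, 0, 8, 2]
  [1, 3, -19, 0, -11]
  [6, 9, -∞, -13, 0]
D(3):
  [0, -13, -∞, -19, -15]
  [-3, 0, -∞, -22, -14]
  [-∞, -∞, 0, 8, 2]
  [1, 3, -19, 0, -11]
  [6, 9, -∞, -13, 0]
D(4):
  [0, -13, -38, -19, -15]
  [-3, 0, -41, -22, -14]
  [9, 11, 0, 8, 2]
  [1, 3, -19, 0, -11]
  [6, 9, -32, -13, 0]
D(5):
  [0, -6, -38, -19, -15]
  [-3, 0, -41, -22, -14]
  [9, 11, 0, 8, 2]
  [1, 3, -19, 0, -11]
  [6, 9, -32, -13, 0]
Answer: C* = [[0, -6, -38, -19, -15], [-3, 0, -41, -22, -14], [9, 11, 0, 8, 2], [1, 3, -19, 0, -11], [6, 9, -32, -13, 0]]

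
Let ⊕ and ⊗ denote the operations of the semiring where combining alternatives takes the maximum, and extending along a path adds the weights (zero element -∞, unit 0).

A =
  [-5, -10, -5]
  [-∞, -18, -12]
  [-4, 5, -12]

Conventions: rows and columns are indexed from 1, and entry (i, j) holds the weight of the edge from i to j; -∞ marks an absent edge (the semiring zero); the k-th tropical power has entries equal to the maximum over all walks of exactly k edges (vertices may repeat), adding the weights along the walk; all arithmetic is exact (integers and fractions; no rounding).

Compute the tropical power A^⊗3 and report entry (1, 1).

A^⊗2:
  [-9, 0, -10]
  [-16, -7, -24]
  [-9, -7, -7]
A^⊗3:
  [-14, -5, -12]
  [-21, -19, -19]
  [-11, -2, -14]
Key observation: the optimum is the walk 1->1->3->1, with weight (-5) + (-5) + (-4) = -14.
Optimal value attained by: walk 1->1->3->1.
Answer: (A^⊗3)[1][1] = -14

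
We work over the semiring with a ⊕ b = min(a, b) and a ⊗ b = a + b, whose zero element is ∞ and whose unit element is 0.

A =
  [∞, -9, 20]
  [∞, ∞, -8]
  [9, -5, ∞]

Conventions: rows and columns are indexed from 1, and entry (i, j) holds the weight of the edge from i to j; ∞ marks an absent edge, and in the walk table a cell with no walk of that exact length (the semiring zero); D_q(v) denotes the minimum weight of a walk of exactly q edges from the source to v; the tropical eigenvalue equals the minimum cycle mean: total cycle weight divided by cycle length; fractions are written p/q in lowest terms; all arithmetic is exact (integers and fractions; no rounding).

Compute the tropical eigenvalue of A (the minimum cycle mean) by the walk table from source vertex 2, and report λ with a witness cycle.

q=0: [∞, 0, ∞]
q=1: [∞, ∞, -8]
q=2: [1, -13, ∞]
q=3: [∞, -8, -21]
Optimal cycle mean attained by: cycle 2->3->2, total (-8) + (-5), length 2.
Answer: λ = -13/2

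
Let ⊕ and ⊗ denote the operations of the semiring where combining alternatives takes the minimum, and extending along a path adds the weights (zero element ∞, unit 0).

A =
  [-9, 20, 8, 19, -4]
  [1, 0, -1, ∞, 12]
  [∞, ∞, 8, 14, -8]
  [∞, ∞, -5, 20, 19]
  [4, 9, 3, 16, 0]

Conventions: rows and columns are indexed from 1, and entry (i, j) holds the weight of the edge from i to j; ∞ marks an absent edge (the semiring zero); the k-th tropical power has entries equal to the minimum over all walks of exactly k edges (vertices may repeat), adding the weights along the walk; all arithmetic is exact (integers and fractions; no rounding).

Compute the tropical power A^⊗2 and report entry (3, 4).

A^⊗2:
  [-18, 5, -1, 10, -13]
  [-8, 0, -1, 13, -9]
  [-4, 1, -5, 8, -8]
  [23, 28, 3, 9, -13]
  [-5, 9, 3, 16, -5]
Key observation: the optimum is the walk 3->5->4, with weight (-8) + 16 = 8.
Optimal value attained by: walk 3->5->4.
Answer: (A^⊗2)[3][4] = 8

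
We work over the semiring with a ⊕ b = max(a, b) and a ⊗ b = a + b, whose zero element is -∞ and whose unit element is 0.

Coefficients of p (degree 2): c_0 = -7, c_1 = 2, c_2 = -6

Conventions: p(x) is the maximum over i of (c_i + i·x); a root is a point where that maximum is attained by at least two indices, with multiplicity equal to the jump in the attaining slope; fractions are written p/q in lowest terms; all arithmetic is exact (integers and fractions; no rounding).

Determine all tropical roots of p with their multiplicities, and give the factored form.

hull edge (i=0, c=-7) to (i=1, c=2): slope 9, span 1
hull edge (i=1, c=2) to (i=2, c=-6): slope -8, span 1
Factored form: p(x) = -6 ⊗ (x ⊕ (-9)) ⊗ (x ⊕ 8)
Answer: roots = -9 (mult 1), 8 (mult 1)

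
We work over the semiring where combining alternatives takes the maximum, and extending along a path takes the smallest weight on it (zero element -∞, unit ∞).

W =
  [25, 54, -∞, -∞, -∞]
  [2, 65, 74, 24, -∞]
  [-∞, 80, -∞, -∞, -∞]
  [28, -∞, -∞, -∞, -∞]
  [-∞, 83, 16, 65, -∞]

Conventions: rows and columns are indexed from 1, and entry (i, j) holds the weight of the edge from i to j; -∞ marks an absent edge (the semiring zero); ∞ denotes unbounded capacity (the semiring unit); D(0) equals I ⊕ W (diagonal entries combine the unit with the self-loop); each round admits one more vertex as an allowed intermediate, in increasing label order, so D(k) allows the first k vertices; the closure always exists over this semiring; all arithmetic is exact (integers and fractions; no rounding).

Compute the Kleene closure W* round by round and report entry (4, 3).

D(0):
  [∞, 54, -∞, -∞, -∞]
  [2, ∞, 74, 24, -∞]
  [-∞, 80, ∞, -∞, -∞]
  [28, -∞, -∞, ∞, -∞]
  [-∞, 83, 16, 65, ∞]
D(1):
  [∞, 54, -∞, -∞, -∞]
  [2, ∞, 74, 24, -∞]
  [-∞, 80, ∞, -∞, -∞]
  [28, 28, -∞, ∞, -∞]
  [-∞, 83, 16, 65, ∞]
D(2):
  [∞, 54, 54, 24, -∞]
  [2, ∞, 74, 24, -∞]
  [2, 80, ∞, 24, -∞]
  [28, 28, 28, ∞, -∞]
  [2, 83, 74, 65, ∞]
D(3):
  [∞, 54, 54, 24, -∞]
  [2, ∞, 74, 24, -∞]
  [2, 80, ∞, 24, -∞]
  [28, 28, 28, ∞, -∞]
  [2, 83, 74, 65, ∞]
D(4):
  [∞, 54, 54, 24, -∞]
  [24, ∞, 74, 24, -∞]
  [24, 80, ∞, 24, -∞]
  [28, 28, 28, ∞, -∞]
  [28, 83, 74, 65, ∞]
D(5):
  [∞, 54, 54, 24, -∞]
  [24, ∞, 74, 24, -∞]
  [24, 80, ∞, 24, -∞]
  [28, 28, 28, ∞, -∞]
  [28, 83, 74, 65, ∞]
Answer: W*[4][3] = 28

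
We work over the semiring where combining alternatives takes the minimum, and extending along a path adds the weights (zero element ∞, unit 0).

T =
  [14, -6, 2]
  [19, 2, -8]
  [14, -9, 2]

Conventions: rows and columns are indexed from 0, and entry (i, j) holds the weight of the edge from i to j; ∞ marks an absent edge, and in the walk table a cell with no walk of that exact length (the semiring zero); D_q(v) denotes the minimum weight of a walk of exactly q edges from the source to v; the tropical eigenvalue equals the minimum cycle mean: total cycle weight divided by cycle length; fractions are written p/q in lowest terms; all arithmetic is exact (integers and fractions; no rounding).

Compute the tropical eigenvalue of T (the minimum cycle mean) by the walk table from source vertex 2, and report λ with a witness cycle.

q=0: [∞, ∞, 0]
q=1: [14, -9, 2]
q=2: [10, -7, -17]
q=3: [-3, -26, -15]
Optimal cycle mean attained by: cycle 1->2->1, total (-8) + (-9), length 2.
Answer: λ = -17/2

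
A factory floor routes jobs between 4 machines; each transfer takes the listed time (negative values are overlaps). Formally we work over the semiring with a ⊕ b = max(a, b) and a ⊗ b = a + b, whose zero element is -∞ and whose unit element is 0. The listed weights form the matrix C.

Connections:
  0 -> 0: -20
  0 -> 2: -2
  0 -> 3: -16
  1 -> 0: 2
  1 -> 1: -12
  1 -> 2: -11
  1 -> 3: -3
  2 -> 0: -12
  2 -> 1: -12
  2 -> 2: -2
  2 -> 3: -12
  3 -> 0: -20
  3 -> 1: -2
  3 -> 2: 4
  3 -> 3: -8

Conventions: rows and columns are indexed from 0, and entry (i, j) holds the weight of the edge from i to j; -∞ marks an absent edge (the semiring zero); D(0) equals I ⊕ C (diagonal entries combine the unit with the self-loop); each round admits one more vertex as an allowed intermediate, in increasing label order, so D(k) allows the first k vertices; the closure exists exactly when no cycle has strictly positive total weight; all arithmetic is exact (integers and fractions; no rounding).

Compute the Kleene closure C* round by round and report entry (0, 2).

D(0):
  [0, -∞, -2, -16]
  [2, 0, -11, -3]
  [-12, -12, 0, -12]
  [-20, -2, 4, 0]
D(1):
  [0, -∞, -2, -16]
  [2, 0, 0, -3]
  [-12, -12, 0, -12]
  [-20, -2, 4, 0]
D(2):
  [0, -∞, -2, -16]
  [2, 0, 0, -3]
  [-10, -12, 0, -12]
  [0, -2, 4, 0]
D(3):
  [0, -14, -2, -14]
  [2, 0, 0, -3]
  [-10, -12, 0, -12]
  [0, -2, 4, 0]
D(4):
  [0, -14, -2, -14]
  [2, 0, 1, -3]
  [-10, -12, 0, -12]
  [0, -2, 4, 0]
Answer: C*[0][2] = -2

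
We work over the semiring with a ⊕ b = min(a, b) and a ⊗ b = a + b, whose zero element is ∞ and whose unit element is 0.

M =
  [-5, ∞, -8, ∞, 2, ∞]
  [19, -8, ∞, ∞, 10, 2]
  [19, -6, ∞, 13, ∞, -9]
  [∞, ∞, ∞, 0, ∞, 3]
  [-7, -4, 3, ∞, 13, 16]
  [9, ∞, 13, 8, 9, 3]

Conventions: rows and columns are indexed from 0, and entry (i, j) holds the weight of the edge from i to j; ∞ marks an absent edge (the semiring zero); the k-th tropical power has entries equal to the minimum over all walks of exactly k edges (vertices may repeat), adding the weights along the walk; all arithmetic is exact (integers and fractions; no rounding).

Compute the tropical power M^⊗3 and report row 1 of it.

M^⊗2:
  [-10, -14, -13, 5, -3, -17]
  [3, -16, 11, 10, 2, -6]
  [0, -14, 4, -1, 0, -6]
  [12, ∞, 16, 0, 12, 3]
  [-12, -12, -15, 16, -5, -6]
  [2, 5, 1, 8, 11, 4]
M^⊗3:
  [-15, -22, -18, -9, -8, -22]
  [-5, -24, -5, 2, -6, -14]
  [-7, -22, -8, -1, -4, -12]
  [5, 8, 4, 0, 12, 3]
  [-17, -21, -20, -2, -10, -24]
  [-3, -5, -6, 8, 4, -8]
Answer: row 1 of M^⊗3 = [-5, -24, -5, 2, -6, -14]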